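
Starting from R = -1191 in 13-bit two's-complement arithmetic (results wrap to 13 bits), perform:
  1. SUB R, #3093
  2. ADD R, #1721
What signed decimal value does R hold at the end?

-2563

Start: R = -1191 = 1101101011001.
R = -1191 − 3093 = -4284; wraps to 3908 = 0111101000100
R = 3908 + 1721 = 5629; wraps to -2563 = 1010111111101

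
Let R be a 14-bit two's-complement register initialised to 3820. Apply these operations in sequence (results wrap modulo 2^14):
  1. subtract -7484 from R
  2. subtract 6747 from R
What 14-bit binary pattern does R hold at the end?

01000111001101

Start: R = 3820 = 00111011101100.
R = 3820 − (-7484) = 11304; wraps to -5080 = 10110000101000
R = -5080 − 6747 = -11827; wraps to 4557 = 01000111001101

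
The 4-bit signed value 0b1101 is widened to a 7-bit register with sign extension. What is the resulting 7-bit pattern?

1111101

MSB of 1101 is 1; replicate it into the new high bits.
111|1101 → 1111101 (still -3).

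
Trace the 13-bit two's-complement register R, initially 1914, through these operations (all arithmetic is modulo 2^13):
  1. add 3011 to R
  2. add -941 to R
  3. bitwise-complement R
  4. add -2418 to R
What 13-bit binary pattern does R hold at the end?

0011011111101

Start: R = 1914 = 0011101111010.
R = 1914 + 3011 = 4925; wraps to -3267 = 1001100111101
R = -3267 + (-941) = -4208; wraps to 3984 = 0111110010000
R = NOT 0111110010000 = 1000001101111 = -3985
R = -3985 + (-2418) = -6403; wraps to 1789 = 0011011111101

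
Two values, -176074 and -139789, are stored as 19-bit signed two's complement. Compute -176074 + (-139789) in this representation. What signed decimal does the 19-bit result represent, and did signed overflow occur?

208425; overflow

-176074 → 1010101000000110110
-139789 → 1011101110111110011
  1010101000000110110
+ 1011101110111110011
= 0110010111000101001  (discard carry-out 1)
Result 0110010111000101001: MSB = 0 → value 208425.
Both addends are negative but the stored result is non-negative: signed overflow. The true value -176074 + (-139789) = -315863 lies outside [-262144, 262143].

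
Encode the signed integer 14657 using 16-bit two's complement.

0011100101000001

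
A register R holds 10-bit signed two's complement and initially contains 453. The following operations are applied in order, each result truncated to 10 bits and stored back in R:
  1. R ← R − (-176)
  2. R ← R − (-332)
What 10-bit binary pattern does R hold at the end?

1111000001

Start: R = 453 = 0111000101.
R = 453 − (-176) = 629; wraps to -395 = 1001110101
R = -395 − (-332) = -63 = 1111000001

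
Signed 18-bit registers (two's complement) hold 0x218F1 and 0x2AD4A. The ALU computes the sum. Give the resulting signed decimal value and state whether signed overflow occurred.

50747; overflow

0x218F1 = 100001100011110001 = -124687 (signed)
0x2AD4A = 101010110101001010 = -86710 (signed)
  100001100011110001
+ 101010110101001010
= 001100011000111011  (discard carry-out 1)
Result 001100011000111011: MSB = 0 → value 50747.
Both addends are negative but the stored result is non-negative: signed overflow. The true value -124687 + (-86710) = -211397 lies outside [-131072, 131071].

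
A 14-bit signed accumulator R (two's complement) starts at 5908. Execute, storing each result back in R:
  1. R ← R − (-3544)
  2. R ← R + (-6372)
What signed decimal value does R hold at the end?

3080

Start: R = 5908 = 01011100010100.
R = 5908 − (-3544) = 9452; wraps to -6932 = 10010011101100
R = -6932 + (-6372) = -13304; wraps to 3080 = 00110000001000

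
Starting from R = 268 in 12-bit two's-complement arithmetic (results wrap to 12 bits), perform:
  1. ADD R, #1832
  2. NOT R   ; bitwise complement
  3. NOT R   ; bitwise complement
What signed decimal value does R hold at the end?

-1996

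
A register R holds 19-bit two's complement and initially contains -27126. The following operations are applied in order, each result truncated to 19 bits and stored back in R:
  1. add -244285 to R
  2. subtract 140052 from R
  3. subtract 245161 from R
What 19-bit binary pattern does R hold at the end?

Start: R = -27126 = 1111001011000001010.
R = -27126 + (-244285) = -271411; wraps to 252877 = 0111101101111001101
R = 252877 − 140052 = 112825 = 0011011100010111001
R = 112825 − 245161 = -132336 = 1011111101100010000

1011111101100010000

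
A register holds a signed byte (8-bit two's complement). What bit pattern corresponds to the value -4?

11111100

|-4| = 4 = 00000100 in 8 bits.
Invert the bits: 11111011. Add 1: 11111100.
Check: 11111100 reads as 252 − 256 = -4.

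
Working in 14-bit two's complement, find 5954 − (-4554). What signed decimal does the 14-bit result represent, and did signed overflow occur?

-5876; overflow

5954 → 01011101000010
-4554 → 10111000110110
Subtract via negate-and-add: invert 10111000110110 + 1 = 01000111001010 (i.e. 4554).
  01011101000010
+ 01000111001010
= 10100100001100
Result 10100100001100: MSB = 1 → 10508 − 16384 = -5876.
Both addends (after negating the subtrahend) are non-negative but the stored result is negative: signed overflow. The true value 5954 − (-4554) = 10508 lies outside [-8192, 8191].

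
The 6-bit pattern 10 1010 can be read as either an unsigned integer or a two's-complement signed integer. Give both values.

Unsigned: 101010 = 42.
Signed: MSB=1 → 42 − 64 = -22.

unsigned = 42, signed = -22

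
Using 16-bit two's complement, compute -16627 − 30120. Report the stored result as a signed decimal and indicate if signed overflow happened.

18789; overflow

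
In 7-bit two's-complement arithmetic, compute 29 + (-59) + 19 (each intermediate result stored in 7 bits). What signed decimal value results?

-11

29 + (-59) = -30 (1100010)
-30 + 19 = -11 (1110101)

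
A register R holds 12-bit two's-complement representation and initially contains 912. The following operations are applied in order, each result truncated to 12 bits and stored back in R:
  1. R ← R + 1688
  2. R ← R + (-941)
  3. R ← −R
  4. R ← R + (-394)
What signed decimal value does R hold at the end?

Start: R = 912 = 001110010000.
R = 912 + 1688 = 2600; wraps to -1496 = 101000101000
R = -1496 + (-941) = -2437; wraps to 1659 = 011001111011
R = −(1659) = -1659 = 100110000101
R = -1659 + (-394) = -2053; wraps to 2043 = 011111111011

2043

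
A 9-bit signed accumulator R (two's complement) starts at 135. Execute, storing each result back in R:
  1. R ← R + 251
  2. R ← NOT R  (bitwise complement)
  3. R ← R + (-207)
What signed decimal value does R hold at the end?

-82

Start: R = 135 = 010000111.
R = 135 + 251 = 386; wraps to -126 = 110000010
R = NOT 110000010 = 001111101 = 125
R = 125 + (-207) = -82 = 110101110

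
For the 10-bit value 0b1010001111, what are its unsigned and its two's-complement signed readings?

Unsigned: 1010001111 = 655.
Signed: MSB=1 → 655 − 1024 = -369.

unsigned = 655, signed = -369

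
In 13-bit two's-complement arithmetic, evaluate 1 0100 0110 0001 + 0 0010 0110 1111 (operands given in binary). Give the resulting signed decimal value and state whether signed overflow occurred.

1 0100 0110 0001 → 1010001100001 = -2975 (signed)
0 0010 0110 1111 → 0001001101111 = 623 (signed)
  1010001100001
+ 0001001101111
= 1011011010000
Result 1011011010000: MSB = 1 → 5840 − 8192 = -2352.
Addends have opposite signs, so signed overflow cannot occur.

-2352; no overflow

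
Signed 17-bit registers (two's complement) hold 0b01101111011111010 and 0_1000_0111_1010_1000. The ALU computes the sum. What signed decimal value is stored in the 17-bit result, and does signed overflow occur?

-39262; overflow

0b01101111011111010 → 01101111011111010 = 57082 (signed)
0_1000_0111_1010_1000 → 01000011110101000 = 34728 (signed)
  01101111011111010
+ 01000011110101000
= 10110011010100010
Result 10110011010100010: MSB = 1 → 91810 − 131072 = -39262.
Both addends are non-negative but the stored result is negative: signed overflow. The true value 57082 + 34728 = 91810 lies outside [-65536, 65535].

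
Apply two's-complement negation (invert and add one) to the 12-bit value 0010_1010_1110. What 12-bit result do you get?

110101010010

Invert: 110101010001. Add 1: 110101010010.
Check: 001010101110 = 686, 110101010010 = -686.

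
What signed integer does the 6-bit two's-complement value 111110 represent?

MSB is 1, so the value is negative.
Invert: 000001. Add 1: 000010 = 2. So the value is −2.

-2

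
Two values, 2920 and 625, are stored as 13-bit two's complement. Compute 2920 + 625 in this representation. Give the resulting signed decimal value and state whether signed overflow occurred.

2920 → 0101101101000
625 → 0001001110001
  0101101101000
+ 0001001110001
= 0110111011001
Result 0110111011001: MSB = 0 → value 3545.
Both addends are non-negative and so is the stored result: no signed overflow.

3545; no overflow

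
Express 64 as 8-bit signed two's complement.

64 is non-negative, so write it directly in 8 bits: 01000000.

01000000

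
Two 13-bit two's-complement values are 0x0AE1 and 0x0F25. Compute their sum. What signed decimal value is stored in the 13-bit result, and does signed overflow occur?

0x0AE1 = 0101011100001 = 2785 (signed)
0x0F25 = 0111100100101 = 3877 (signed)
  0101011100001
+ 0111100100101
= 1101000000110
Result 1101000000110: MSB = 1 → 6662 − 8192 = -1530.
Both addends are non-negative but the stored result is negative: signed overflow. The true value 2785 + 3877 = 6662 lies outside [-4096, 4095].

-1530; overflow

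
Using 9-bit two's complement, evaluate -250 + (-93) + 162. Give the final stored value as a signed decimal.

-250 + (-93) = -343 → wraps to 169 (010101001)
169 + 162 = 331 → wraps to -181 (101001011)

-181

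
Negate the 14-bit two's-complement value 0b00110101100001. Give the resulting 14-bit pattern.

11001010011111

Invert: 11001010011110. Add 1: 11001010011111.
Check: 00110101100001 = 3425, 11001010011111 = -3425.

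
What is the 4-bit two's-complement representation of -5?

1011

|-5| = 5 = 0101 in 4 bits.
Invert the bits: 1010. Add 1: 1011.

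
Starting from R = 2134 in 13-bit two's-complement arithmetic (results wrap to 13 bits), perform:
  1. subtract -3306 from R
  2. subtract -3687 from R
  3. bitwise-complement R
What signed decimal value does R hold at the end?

Start: R = 2134 = 0100001010110.
R = 2134 − (-3306) = 5440; wraps to -2752 = 1010101000000
R = -2752 − (-3687) = 935 = 0001110100111
R = NOT 0001110100111 = 1110001011000 = -936

-936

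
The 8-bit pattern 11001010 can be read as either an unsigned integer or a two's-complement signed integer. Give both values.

Unsigned: 11001010 = 202.
Signed: MSB=1 → 202 − 256 = -54.

unsigned = 202, signed = -54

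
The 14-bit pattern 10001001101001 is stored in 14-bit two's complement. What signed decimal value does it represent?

-7575

MSB is 1, so the value is negative.
Unsigned reading: 8809. Subtract 2^14 = 16384: 8809 − 16384 = -7575.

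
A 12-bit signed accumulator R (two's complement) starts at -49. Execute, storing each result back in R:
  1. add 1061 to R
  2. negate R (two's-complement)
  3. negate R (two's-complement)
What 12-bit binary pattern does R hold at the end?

001111110100

Start: R = -49 = 111111001111.
R = -49 + 1061 = 1012 = 001111110100
R = −(1012) = -1012 = 110000001100
R = −(-1012) = 1012 = 001111110100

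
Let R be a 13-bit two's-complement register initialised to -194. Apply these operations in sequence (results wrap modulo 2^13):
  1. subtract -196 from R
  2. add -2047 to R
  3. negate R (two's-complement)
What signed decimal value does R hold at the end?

2045

Start: R = -194 = 1111100111110.
R = -194 − (-196) = 2 = 0000000000010
R = 2 + (-2047) = -2045 = 1100000000011
R = −(-2045) = 2045 = 0011111111101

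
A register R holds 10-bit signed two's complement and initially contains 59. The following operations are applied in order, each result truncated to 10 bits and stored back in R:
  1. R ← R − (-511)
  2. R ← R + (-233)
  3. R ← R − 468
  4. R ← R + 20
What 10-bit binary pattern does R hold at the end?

1110010001

Start: R = 59 = 0000111011.
R = 59 − (-511) = 570; wraps to -454 = 1000111010
R = -454 + (-233) = -687; wraps to 337 = 0101010001
R = 337 − 468 = -131 = 1101111101
R = -131 + 20 = -111 = 1110010001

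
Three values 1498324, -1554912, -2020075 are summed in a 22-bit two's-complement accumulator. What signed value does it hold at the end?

-2076663

1498324 + (-1554912) = -56588 (1111110010001011110100)
-56588 + (-2020075) = -2076663 (1000000101000000001001)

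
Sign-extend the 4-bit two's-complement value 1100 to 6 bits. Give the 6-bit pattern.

111100

MSB of 1100 is 1; replicate it into the new high bits.
11|1100 → 111100 (still -4).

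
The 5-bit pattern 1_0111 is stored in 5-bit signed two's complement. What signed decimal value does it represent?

-9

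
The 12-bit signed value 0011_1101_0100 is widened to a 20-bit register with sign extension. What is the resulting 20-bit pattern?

MSB of 001111010100 is 0; replicate it into the new high bits.
00000000|001111010100 → 00000000001111010100 (still 980).

00000000001111010100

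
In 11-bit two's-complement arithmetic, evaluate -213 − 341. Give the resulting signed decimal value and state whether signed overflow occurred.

-554; no overflow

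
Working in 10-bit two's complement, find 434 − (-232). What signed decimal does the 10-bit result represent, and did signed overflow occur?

434 → 0110110010
-232 → 1100011000
Subtract via negate-and-add: invert 1100011000 + 1 = 0011101000 (i.e. 232).
  0110110010
+ 0011101000
= 1010011010
Result 1010011010: MSB = 1 → 666 − 1024 = -358.
Both addends (after negating the subtrahend) are non-negative but the stored result is negative: signed overflow. The true value 434 − (-232) = 666 lies outside [-512, 511].

-358; overflow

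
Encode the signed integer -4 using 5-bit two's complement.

|-4| = 4 = 00100 in 5 bits.
Invert the bits: 11011. Add 1: 11100.

11100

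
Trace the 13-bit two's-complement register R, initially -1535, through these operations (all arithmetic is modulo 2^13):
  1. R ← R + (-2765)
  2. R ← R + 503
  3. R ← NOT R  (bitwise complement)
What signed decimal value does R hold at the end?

Start: R = -1535 = 1101000000001.
R = -1535 + (-2765) = -4300; wraps to 3892 = 0111100110100
R = 3892 + 503 = 4395; wraps to -3797 = 1000100101011
R = NOT 1000100101011 = 0111011010100 = 3796

3796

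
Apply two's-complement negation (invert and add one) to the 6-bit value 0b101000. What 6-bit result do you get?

Invert: 010111. Add 1: 011000.

011000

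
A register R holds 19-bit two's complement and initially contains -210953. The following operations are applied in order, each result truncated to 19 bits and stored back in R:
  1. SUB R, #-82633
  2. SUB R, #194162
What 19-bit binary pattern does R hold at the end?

0110001010001001110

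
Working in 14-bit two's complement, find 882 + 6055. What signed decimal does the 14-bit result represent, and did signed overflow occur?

882 → 00001101110010
6055 → 01011110100111
  00001101110010
+ 01011110100111
= 01101100011001
Result 01101100011001: MSB = 0 → value 6937.
Both addends are non-negative and so is the stored result: no signed overflow.

6937; no overflow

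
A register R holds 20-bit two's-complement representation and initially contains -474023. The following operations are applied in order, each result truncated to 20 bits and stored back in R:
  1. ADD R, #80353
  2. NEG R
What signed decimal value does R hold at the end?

393670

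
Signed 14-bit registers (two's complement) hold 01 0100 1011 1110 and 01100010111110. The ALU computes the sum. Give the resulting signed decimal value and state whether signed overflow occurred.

-4740; overflow

01 0100 1011 1110 → 01010010111110 = 5310 (signed)
01100010111110 = 6334 (signed)
  01010010111110
+ 01100010111110
= 10110101111100
Result 10110101111100: MSB = 1 → 11644 − 16384 = -4740.
Both addends are non-negative but the stored result is negative: signed overflow. The true value 5310 + 6334 = 11644 lies outside [-8192, 8191].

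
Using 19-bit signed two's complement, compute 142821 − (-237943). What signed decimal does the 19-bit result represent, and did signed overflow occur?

142821 → 0100010110111100101
-237943 → 1000101111010001001
Subtract via negate-and-add: invert 1000101111010001001 + 1 = 0111010000101110111 (i.e. 237943).
  0100010110111100101
+ 0111010000101110111
= 1011100111101011100
Result 1011100111101011100: MSB = 1 → 380764 − 524288 = -143524.
Both addends (after negating the subtrahend) are non-negative but the stored result is negative: signed overflow. The true value 142821 − (-237943) = 380764 lies outside [-262144, 262143].

-143524; overflow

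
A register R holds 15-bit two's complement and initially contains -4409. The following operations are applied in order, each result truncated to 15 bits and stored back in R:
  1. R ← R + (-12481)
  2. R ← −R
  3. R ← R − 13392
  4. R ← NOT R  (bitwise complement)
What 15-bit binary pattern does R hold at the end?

111001001010101

Start: R = -4409 = 110111011000111.
R = -4409 + (-12481) = -16890; wraps to 15878 = 011111000000110
R = −(15878) = -15878 = 100000111111010
R = -15878 − 13392 = -29270; wraps to 3498 = 000110110101010
R = NOT 000110110101010 = 111001001010101 = -3499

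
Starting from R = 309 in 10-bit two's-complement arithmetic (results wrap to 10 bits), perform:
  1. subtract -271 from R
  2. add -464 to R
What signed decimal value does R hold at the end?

Start: R = 309 = 0100110101.
R = 309 − (-271) = 580; wraps to -444 = 1001000100
R = -444 + (-464) = -908; wraps to 116 = 0001110100

116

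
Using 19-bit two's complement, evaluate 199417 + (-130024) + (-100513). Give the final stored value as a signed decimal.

199417 + (-130024) = 69393 (0010000111100010001)
69393 + (-100513) = -31120 (1111000011001110000)

-31120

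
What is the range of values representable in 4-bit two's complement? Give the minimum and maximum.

min = -8, max = 7

Minimum: −2^3 = -8.
Maximum: 2^3 − 1 = 7.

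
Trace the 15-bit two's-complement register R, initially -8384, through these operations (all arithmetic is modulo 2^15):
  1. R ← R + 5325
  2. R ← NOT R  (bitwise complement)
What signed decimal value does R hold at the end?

3058

Start: R = -8384 = 101111101000000.
R = -8384 + 5325 = -3059 = 111010000001101
R = NOT 111010000001101 = 000101111110010 = 3058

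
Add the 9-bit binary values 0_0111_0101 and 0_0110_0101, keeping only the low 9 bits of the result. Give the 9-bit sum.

011011010

  001110101
+ 001100101
= 011011010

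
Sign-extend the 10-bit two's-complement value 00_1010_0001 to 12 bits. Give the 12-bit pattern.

000010100001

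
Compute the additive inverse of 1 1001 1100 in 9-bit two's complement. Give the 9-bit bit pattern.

001100100

Invert: 001100011. Add 1: 001100100.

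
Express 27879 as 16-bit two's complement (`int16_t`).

0110110011100111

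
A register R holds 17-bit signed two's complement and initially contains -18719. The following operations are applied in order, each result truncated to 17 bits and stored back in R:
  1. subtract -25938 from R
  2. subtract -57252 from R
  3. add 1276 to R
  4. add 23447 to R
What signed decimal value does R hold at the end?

Start: R = -18719 = 11011011011100001.
R = -18719 − (-25938) = 7219 = 00001110000110011
R = 7219 − (-57252) = 64471 = 01111101111010111
R = 64471 + 1276 = 65747; wraps to -65325 = 10000000011010011
R = -65325 + 23447 = -41878 = 10101110001101010

-41878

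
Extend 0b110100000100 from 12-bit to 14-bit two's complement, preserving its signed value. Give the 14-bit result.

11110100000100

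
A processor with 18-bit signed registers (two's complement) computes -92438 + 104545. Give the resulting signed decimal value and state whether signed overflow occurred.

12107; no overflow

-92438 → 101001011011101010
104545 → 011001100001100001
  101001011011101010
+ 011001100001100001
= 000010111101001011  (discard carry-out 1)
Result 000010111101001011: MSB = 0 → value 12107.
Addends have opposite signs, so signed overflow cannot occur.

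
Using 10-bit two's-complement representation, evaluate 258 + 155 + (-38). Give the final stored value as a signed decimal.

375

258 + 155 = 413 (0110011101)
413 + (-38) = 375 (0101110111)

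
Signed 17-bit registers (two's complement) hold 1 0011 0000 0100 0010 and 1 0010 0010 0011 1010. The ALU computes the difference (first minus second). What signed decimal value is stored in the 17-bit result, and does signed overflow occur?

1 0011 0000 0100 0010 → 10011000001000010 = -53182 (signed)
1 0010 0010 0011 1010 → 10010001000111010 = -56774 (signed)
Subtract via negate-and-add: invert 10010001000111010 + 1 = 01101110111000110 (i.e. 56774).
  10011000001000010
+ 01101110111000110
= 00000111000001000  (discard carry-out 1)
Result 00000111000001000: MSB = 0 → value 3592.
Addends (after negating the subtrahend) have opposite signs, so signed overflow cannot occur.

3592; no overflow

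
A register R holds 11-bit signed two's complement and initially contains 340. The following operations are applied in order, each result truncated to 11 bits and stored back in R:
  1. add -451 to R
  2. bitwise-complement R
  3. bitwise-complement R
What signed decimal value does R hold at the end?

-111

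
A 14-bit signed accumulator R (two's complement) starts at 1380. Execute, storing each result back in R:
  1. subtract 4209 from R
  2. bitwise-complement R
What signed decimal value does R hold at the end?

Start: R = 1380 = 00010101100100.
R = 1380 − 4209 = -2829 = 11010011110011
R = NOT 11010011110011 = 00101100001100 = 2828

2828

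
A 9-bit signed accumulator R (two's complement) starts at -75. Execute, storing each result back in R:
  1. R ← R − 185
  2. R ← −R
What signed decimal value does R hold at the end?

-252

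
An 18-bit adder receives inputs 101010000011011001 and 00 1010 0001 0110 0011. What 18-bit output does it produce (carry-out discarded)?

  101010000011011001
+ 001010000101100011
= 110100001000111100

110100001000111100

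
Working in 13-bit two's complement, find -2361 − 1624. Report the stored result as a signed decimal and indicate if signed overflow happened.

-3985; no overflow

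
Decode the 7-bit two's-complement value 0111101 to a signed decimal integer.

61

MSB is 0, so the value is non-negative: 0111101 = 61.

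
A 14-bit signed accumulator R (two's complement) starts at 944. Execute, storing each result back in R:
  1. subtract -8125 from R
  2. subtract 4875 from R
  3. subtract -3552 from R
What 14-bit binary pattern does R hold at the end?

01111001000010

Start: R = 944 = 00001110110000.
R = 944 − (-8125) = 9069; wraps to -7315 = 10001101101101
R = -7315 − 4875 = -12190; wraps to 4194 = 01000001100010
R = 4194 − (-3552) = 7746 = 01111001000010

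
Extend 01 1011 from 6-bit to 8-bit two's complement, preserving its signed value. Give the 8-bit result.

00011011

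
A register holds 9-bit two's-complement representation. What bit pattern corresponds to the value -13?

111110011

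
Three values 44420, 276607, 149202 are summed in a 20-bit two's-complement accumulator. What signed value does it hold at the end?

44420 + 276607 = 321027 (01001110011000000011)
321027 + 149202 = 470229 (01110010110011010101)

470229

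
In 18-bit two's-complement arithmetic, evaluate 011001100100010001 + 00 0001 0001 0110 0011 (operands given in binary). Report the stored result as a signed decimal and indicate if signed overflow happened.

109172; no overflow

011001100100010001 = 104721 (signed)
00 0001 0001 0110 0011 → 000001000101100011 = 4451 (signed)
  011001100100010001
+ 000001000101100011
= 011010101001110100
Result 011010101001110100: MSB = 0 → value 109172.
Both addends are non-negative and so is the stored result: no signed overflow.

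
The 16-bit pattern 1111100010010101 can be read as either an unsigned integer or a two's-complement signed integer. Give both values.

unsigned = 63637, signed = -1899

Unsigned: 1111100010010101 = 63637.
Signed: MSB=1 → 63637 − 65536 = -1899.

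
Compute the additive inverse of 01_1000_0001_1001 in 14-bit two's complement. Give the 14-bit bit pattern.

10011111100111

Invert: 10011111100110. Add 1: 10011111100111.
Check: 01100000011001 = 6169, 10011111100111 = -6169.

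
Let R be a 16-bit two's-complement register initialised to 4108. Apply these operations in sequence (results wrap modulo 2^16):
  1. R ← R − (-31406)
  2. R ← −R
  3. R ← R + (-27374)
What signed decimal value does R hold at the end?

2648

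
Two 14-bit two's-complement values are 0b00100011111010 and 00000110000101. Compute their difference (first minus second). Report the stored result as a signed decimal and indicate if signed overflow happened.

1909; no overflow

0b00100011111010 → 00100011111010 = 2298 (signed)
00000110000101 = 389 (signed)
Subtract via negate-and-add: invert 00000110000101 + 1 = 11111001111011 (i.e. -389).
  00100011111010
+ 11111001111011
= 00011101110101  (discard carry-out 1)
Result 00011101110101: MSB = 0 → value 1909.
Addends (after negating the subtrahend) have opposite signs, so signed overflow cannot occur.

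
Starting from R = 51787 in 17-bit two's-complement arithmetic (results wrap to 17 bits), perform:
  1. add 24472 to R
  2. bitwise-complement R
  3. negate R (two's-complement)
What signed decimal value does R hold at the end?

Start: R = 51787 = 01100101001001011.
R = 51787 + 24472 = 76259; wraps to -54813 = 10010100111100011
R = NOT 10010100111100011 = 01101011000011100 = 54812
R = −(54812) = -54812 = 10010100111100100

-54812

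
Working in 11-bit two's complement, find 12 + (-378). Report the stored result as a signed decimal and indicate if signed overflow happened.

12 → 00000001100
-378 → 11010000110
  00000001100
+ 11010000110
= 11010010010
Result 11010010010: MSB = 1 → 1682 − 2048 = -366.
Addends have opposite signs, so signed overflow cannot occur.

-366; no overflow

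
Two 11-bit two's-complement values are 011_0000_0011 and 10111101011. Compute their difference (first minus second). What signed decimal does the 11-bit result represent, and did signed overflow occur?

-744; overflow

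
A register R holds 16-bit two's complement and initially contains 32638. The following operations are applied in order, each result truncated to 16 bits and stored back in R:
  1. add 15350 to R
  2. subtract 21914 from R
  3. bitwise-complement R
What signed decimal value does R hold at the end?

-26075

Start: R = 32638 = 0111111101111110.
R = 32638 + 15350 = 47988; wraps to -17548 = 1011101101110100
R = -17548 − 21914 = -39462; wraps to 26074 = 0110010111011010
R = NOT 0110010111011010 = 1001101000100101 = -26075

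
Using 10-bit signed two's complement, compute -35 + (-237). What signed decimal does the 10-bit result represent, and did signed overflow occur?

-272; no overflow

-35 → 1111011101
-237 → 1100010011
  1111011101
+ 1100010011
= 1011110000  (discard carry-out 1)
Result 1011110000: MSB = 1 → 752 − 1024 = -272.
Both addends are negative and so is the stored result: no signed overflow.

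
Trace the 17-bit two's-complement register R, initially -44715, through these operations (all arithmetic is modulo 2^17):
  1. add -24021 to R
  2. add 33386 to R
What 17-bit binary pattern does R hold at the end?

Start: R = -44715 = 10101000101010101.
R = -44715 + (-24021) = -68736; wraps to 62336 = 01111001110000000
R = 62336 + 33386 = 95722; wraps to -35350 = 10111010111101010

10111010111101010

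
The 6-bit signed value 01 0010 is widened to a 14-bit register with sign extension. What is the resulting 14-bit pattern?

00000000010010

MSB of 010010 is 0; replicate it into the new high bits.
00000000|010010 → 00000000010010 (still 18).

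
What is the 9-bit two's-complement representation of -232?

|-232| = 232 = 011101000 in 9 bits.
Invert the bits: 100010111. Add 1: 100011000.
Check: 100011000 reads as 280 − 512 = -232.

100011000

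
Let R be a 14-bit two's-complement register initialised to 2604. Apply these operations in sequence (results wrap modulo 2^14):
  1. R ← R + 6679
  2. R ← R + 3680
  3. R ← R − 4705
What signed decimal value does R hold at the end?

-8126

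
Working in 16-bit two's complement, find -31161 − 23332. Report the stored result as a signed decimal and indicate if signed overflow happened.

-31161 → 1000011001000111
23332 → 0101101100100100
Subtract via negate-and-add: invert 0101101100100100 + 1 = 1010010011011100 (i.e. -23332).
  1000011001000111
+ 1010010011011100
= 0010101100100011  (discard carry-out 1)
Result 0010101100100011: MSB = 0 → value 11043.
Both addends (after negating the subtrahend) are negative but the stored result is non-negative: signed overflow. The true value -31161 − 23332 = -54493 lies outside [-32768, 32767].

11043; overflow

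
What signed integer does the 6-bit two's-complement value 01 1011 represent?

27

MSB is 0, so the value is non-negative: 011011 = 27.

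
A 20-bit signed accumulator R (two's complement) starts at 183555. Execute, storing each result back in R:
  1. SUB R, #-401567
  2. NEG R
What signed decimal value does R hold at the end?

Start: R = 183555 = 00101100110100000011.
R = 183555 − (-401567) = 585122; wraps to -463454 = 10001110110110100010
R = −(-463454) = 463454 = 01110001001001011110

463454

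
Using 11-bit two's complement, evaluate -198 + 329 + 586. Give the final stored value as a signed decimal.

717

-198 + 329 = 131 (00010000011)
131 + 586 = 717 (01011001101)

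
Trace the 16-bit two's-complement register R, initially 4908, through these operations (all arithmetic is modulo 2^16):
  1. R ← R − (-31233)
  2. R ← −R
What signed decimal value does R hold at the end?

Start: R = 4908 = 0001001100101100.
R = 4908 − (-31233) = 36141; wraps to -29395 = 1000110100101101
R = −(-29395) = 29395 = 0111001011010011

29395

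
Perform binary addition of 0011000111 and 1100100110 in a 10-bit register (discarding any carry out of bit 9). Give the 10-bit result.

  0011000111
+ 1100100110
= 1111101101

1111101101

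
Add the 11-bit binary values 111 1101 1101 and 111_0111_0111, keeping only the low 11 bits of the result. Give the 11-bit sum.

11101010100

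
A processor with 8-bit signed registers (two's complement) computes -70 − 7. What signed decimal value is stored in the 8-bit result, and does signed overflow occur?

-70 → 10111010
7 → 00000111
Subtract via negate-and-add: invert 00000111 + 1 = 11111001 (i.e. -7).
  10111010
+ 11111001
= 10110011  (discard carry-out 1)
Result 10110011: MSB = 1 → 179 − 256 = -77.
Both addends (after negating the subtrahend) are negative and so is the stored result: no signed overflow.

-77; no overflow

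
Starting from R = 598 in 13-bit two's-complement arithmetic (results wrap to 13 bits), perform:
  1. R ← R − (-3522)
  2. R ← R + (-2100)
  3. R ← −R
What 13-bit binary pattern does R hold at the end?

1100000011100

Start: R = 598 = 0001001010110.
R = 598 − (-3522) = 4120; wraps to -4072 = 1000000011000
R = -4072 + (-2100) = -6172; wraps to 2020 = 0011111100100
R = −(2020) = -2020 = 1100000011100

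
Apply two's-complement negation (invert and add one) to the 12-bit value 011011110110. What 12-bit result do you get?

Invert: 100100001001. Add 1: 100100001010.
Check: 011011110110 = 1782, 100100001010 = -1782.

100100001010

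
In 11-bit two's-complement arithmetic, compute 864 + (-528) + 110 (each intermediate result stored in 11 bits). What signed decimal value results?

446

864 + (-528) = 336 (00101010000)
336 + 110 = 446 (00110111110)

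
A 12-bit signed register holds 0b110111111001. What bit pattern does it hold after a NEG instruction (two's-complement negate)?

Invert: 001000000110. Add 1: 001000000111.
Check: 110111111001 = -519, 001000000111 = 519.

001000000111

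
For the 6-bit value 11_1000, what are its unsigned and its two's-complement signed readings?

Unsigned: 111000 = 56.
Signed: MSB=1 → 56 − 64 = -8.

unsigned = 56, signed = -8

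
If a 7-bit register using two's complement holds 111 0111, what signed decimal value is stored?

MSB is 1, so the value is negative.
Invert: 0001000. Add 1: 0001001 = 9. So the value is −9.

-9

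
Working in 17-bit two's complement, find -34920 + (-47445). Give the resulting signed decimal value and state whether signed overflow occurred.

48707; overflow

-34920 → 10111011110011000
-47445 → 10100011010101011
  10111011110011000
+ 10100011010101011
= 01011111001000011  (discard carry-out 1)
Result 01011111001000011: MSB = 0 → value 48707.
Both addends are negative but the stored result is non-negative: signed overflow. The true value -34920 + (-47445) = -82365 lies outside [-65536, 65535].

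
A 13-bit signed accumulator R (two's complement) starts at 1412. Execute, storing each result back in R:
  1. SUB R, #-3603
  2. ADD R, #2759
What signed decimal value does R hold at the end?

Start: R = 1412 = 0010110000100.
R = 1412 − (-3603) = 5015; wraps to -3177 = 1001110010111
R = -3177 + 2759 = -418 = 1111001011110

-418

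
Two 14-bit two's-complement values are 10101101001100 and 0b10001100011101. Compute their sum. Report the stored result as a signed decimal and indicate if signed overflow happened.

3689; overflow

10101101001100 = -5300 (signed)
0b10001100011101 → 10001100011101 = -7395 (signed)
  10101101001100
+ 10001100011101
= 00111001101001  (discard carry-out 1)
Result 00111001101001: MSB = 0 → value 3689.
Both addends are negative but the stored result is non-negative: signed overflow. The true value -5300 + (-7395) = -12695 lies outside [-8192, 8191].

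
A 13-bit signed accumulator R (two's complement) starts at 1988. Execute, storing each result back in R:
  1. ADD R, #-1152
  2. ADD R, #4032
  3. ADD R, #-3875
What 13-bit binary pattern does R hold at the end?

0001111100001

Start: R = 1988 = 0011111000100.
R = 1988 + (-1152) = 836 = 0001101000100
R = 836 + 4032 = 4868; wraps to -3324 = 1001100000100
R = -3324 + (-3875) = -7199; wraps to 993 = 0001111100001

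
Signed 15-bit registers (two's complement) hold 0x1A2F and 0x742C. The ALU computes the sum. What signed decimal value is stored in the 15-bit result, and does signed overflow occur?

3675; no overflow

0x1A2F = 001101000101111 = 6703 (signed)
0x742C = 111010000101100 = -3028 (signed)
  001101000101111
+ 111010000101100
= 000111001011011  (discard carry-out 1)
Result 000111001011011: MSB = 0 → value 3675.
Addends have opposite signs, so signed overflow cannot occur.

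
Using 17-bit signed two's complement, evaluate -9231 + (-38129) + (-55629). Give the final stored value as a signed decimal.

28083

-9231 + (-38129) = -47360 (10100011100000000)
-47360 + (-55629) = -102989 → wraps to 28083 (00110110110110011)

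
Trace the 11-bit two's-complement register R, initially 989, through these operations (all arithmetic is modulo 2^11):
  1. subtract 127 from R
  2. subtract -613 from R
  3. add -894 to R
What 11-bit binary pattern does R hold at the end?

Start: R = 989 = 01111011101.
R = 989 − 127 = 862 = 01101011110
R = 862 − (-613) = 1475; wraps to -573 = 10111000011
R = -573 + (-894) = -1467; wraps to 581 = 01001000101

01001000101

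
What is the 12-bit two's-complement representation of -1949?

100001100011

|-1949| = 1949 = 011110011101 in 12 bits.
Invert the bits: 100001100010. Add 1: 100001100011.
Check: 100001100011 reads as 2147 − 4096 = -1949.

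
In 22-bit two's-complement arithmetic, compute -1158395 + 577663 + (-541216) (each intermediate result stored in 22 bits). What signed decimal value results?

-1121948

-1158395 + 577663 = -580732 (1101110010001110000100)
-580732 + (-541216) = -1121948 (1011101110000101100100)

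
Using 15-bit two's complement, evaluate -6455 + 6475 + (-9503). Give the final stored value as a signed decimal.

-9483

-6455 + 6475 = 20 (000000000010100)
20 + (-9503) = -9483 (101101011110101)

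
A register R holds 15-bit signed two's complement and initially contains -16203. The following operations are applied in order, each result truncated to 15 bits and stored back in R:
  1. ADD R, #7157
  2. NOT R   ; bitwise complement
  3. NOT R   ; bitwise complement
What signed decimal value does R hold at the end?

Start: R = -16203 = 100000010110101.
R = -16203 + 7157 = -9046 = 101110010101010
R = NOT 101110010101010 = 010001101010101 = 9045
R = NOT 010001101010101 = 101110010101010 = -9046

-9046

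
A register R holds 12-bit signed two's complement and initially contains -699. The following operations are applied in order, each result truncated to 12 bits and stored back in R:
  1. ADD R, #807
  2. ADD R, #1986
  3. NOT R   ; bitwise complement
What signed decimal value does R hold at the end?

2001

Start: R = -699 = 110101000101.
R = -699 + 807 = 108 = 000001101100
R = 108 + 1986 = 2094; wraps to -2002 = 100000101110
R = NOT 100000101110 = 011111010001 = 2001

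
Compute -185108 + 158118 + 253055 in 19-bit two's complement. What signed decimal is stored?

226065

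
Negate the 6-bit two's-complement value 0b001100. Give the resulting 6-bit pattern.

Invert: 110011. Add 1: 110100.

110100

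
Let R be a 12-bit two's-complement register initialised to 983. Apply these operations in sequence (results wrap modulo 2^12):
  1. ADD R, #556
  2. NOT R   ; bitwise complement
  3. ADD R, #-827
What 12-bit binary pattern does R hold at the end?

011011000001

Start: R = 983 = 001111010111.
R = 983 + 556 = 1539 = 011000000011
R = NOT 011000000011 = 100111111100 = -1540
R = -1540 + (-827) = -2367; wraps to 1729 = 011011000001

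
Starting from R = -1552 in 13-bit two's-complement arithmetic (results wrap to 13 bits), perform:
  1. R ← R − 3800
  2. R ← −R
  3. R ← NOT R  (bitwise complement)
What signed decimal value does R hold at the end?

Start: R = -1552 = 1100111110000.
R = -1552 − 3800 = -5352; wraps to 2840 = 0101100011000
R = −(2840) = -2840 = 1010011101000
R = NOT 1010011101000 = 0101100010111 = 2839

2839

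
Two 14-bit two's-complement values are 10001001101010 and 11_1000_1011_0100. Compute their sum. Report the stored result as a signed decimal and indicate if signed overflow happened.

6942; overflow

10001001101010 = -7574 (signed)
11_1000_1011_0100 → 11100010110100 = -1868 (signed)
  10001001101010
+ 11100010110100
= 01101100011110  (discard carry-out 1)
Result 01101100011110: MSB = 0 → value 6942.
Both addends are negative but the stored result is non-negative: signed overflow. The true value -7574 + (-1868) = -9442 lies outside [-8192, 8191].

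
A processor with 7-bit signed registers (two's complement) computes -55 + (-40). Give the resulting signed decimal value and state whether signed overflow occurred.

-55 → 1001001
-40 → 1011000
  1001001
+ 1011000
= 0100001  (discard carry-out 1)
Result 0100001: MSB = 0 → value 33.
Both addends are negative but the stored result is non-negative: signed overflow. The true value -55 + (-40) = -95 lies outside [-64, 63].

33; overflow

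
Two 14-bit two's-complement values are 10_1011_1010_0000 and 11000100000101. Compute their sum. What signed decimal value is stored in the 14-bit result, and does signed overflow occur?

7333; overflow

10_1011_1010_0000 → 10101110100000 = -5216 (signed)
11000100000101 = -3835 (signed)
  10101110100000
+ 11000100000101
= 01110010100101  (discard carry-out 1)
Result 01110010100101: MSB = 0 → value 7333.
Both addends are negative but the stored result is non-negative: signed overflow. The true value -5216 + (-3835) = -9051 lies outside [-8192, 8191].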